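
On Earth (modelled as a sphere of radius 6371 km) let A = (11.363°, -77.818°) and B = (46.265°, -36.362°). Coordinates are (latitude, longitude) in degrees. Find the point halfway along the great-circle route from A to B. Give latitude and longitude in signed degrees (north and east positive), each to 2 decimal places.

30.41°, -60.83°

The central angle between A and B is δ = 0.8628 rad.
With f = 0.5, the slerp weights are sin((1−f)δ)/sin δ = 0.5504 and sin(fδ)/sin δ = 0.5504.
Weighted sum of the unit vectors: (0.5504)·(0.2069,-0.9583,0.1970) + (0.5504)·(0.5567,-0.4099,0.7225) = (0.4203, -0.7531, 0.5062).
Converting back: φ = atan2(z, √(x²+y²)) = 30.41°, λ = atan2(y, x) = -60.83°.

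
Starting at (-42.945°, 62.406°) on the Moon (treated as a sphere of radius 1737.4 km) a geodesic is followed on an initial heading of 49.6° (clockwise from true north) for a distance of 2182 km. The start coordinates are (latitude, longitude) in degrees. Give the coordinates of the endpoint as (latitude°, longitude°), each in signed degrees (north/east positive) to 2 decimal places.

Angular distance δ = d/R = 2182/1737.4 = 1.25590 rad; initial bearing θ = 0.8657 rad.
sin φ₂ = sin φ₁ cos δ + cos φ₁ sin δ cos θ = (-0.6813)(0.3097) + (0.7320)(0.9508)(0.6481) = 0.2401, so φ₂ = 13.89°.
Δλ = atan2(sin θ sin δ cos φ₁, cos δ − sin φ₁ sin φ₂) = atan2(0.5300, 0.4733) = 48.237°.
λ₂ = 62.406° + 48.237° = 110.64°.

13.89°, 110.64°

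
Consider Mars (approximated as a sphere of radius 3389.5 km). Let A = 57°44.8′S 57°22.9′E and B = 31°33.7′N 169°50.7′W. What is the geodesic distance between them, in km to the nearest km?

8206 km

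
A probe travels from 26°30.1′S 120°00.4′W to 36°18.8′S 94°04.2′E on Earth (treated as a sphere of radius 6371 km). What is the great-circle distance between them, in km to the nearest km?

Let φ₁ = -0.4625 rad, φ₂ = -0.6338 rad, and Δλ = -2.5468 rad.
Haversine: a = sin²(Δφ/2) + cos φ₁ cos φ₂ sin²(Δλ/2) = 0.0073 + (0.8949)(0.8058)(0.9141) = 0.66652.
Central angle c = 2·arcsin(√a) = 1.91032 rad.
Distance = R·c = 6371 × 1.9103 ≈ 12171 km.

12171 km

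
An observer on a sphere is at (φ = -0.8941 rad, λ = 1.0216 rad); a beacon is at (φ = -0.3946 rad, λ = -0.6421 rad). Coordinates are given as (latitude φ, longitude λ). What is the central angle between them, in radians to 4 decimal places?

In radians: φ₁ = -0.8941, φ₂ = -0.3946, Δλ = -95.323° = -1.6637 rad.
Haversine: a = sin²(Δφ/2) + cos φ₁ cos φ₂ sin²(Δλ/2) = 0.0611 + (0.6262)(0.9232)(0.5464) = 0.37695.
Central angle c = 2·arcsin(√a) = 1.32215 rad.
So the angular separation is 1.3221 rad.

1.3221 rad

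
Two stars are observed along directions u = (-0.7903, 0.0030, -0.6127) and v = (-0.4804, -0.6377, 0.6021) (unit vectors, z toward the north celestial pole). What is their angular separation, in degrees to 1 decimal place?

u·v = 0.0088; |u| = 1.0000, |v| = 1.0000.
cos θ = (u·v)/(|u||v|) = 0.0088, so θ = 89.5°.

89.5°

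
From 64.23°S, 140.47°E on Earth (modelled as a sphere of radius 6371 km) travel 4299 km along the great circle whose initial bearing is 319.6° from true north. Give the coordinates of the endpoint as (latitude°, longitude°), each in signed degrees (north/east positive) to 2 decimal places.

-29.76°, 112.67°

Angular distance δ = d/R = 4299/6371 = 0.67478 rad; initial bearing θ = 5.5781 rad.
sin φ₂ = sin φ₁ cos δ + cos φ₁ sin δ cos θ = (-0.9005)(0.7808) + (0.4348)(0.6247)(0.7615) = -0.4964, so φ₂ = -29.76°.
Δλ = atan2(sin θ sin δ cos φ₁, cos δ − sin φ₁ sin φ₂) = atan2(-0.1760, 0.3339) = -27.801°.
λ₂ = 140.470° − 27.801° = 112.67°.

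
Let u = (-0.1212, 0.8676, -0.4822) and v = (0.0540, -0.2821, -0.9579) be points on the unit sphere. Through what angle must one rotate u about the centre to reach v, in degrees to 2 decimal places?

u·v = 0.2106; |u| = 1.0000, |v| = 1.0000.
cos θ = (u·v)/(|u||v|) = 0.2106, so θ = 77.84°.

77.84°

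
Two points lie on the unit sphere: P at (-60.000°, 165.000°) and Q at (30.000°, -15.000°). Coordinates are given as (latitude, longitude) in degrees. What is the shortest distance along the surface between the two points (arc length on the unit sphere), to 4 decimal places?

Let φ₁ = -1.0472 rad, φ₂ = 0.5236 rad, and Δλ = -3.1416 rad.
cos c = sin φ₁ sin φ₂ + cos φ₁ cos φ₂ cos Δλ = (-0.8660)(0.5000) + (0.5000)(0.8660)(-1.0000) = -0.86603,
so c = arccos(-0.86603) = 2.61799 rad.
On the unit sphere the arc length equals the central angle: 2.6180.

2.6180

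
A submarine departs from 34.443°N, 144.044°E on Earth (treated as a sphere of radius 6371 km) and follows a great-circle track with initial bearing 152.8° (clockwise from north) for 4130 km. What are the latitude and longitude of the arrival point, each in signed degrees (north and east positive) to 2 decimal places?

0.46°, 160.07°

Angular distance δ = d/R = 4130/6371 = 0.64825 rad; initial bearing θ = 2.6669 rad.
sin φ₂ = sin φ₁ cos δ + cos φ₁ sin δ cos θ = (0.5656)(0.7971) + (0.8247)(0.6038)(-0.8894) = 0.0080, so φ₂ = 0.46°.
Δλ = atan2(sin θ sin δ cos φ₁, cos δ − sin φ₁ sin φ₂) = atan2(0.2276, 0.7926) = 16.022°.
λ₂ = 144.044° + 16.022° = 160.07°.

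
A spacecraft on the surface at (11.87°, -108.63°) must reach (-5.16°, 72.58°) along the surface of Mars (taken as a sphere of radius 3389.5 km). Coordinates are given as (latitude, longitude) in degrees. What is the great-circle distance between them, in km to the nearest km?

10245 km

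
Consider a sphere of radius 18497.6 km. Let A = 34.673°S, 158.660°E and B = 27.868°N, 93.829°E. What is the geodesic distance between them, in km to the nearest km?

28255 km

With latitudes φ₁ = -34.673°, φ₂ = 27.868° and longitude difference Δλ = -64.831°:
cos c = sin φ₁ sin φ₂ + cos φ₁ cos φ₂ cos Δλ = (-0.5689)(0.4674) + (0.8224)(0.8840)(0.4253) = 0.04328,
so c = arccos(0.04328) = 1.52750 rad.
Distance = R·c = 18497.6 × 1.5275 ≈ 28255 km.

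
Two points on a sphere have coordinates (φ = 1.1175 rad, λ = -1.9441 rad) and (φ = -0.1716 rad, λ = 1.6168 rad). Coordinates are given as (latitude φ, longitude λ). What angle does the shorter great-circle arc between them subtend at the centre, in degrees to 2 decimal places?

123.20°

With latitudes φ₁ = 64.028°, φ₂ = -9.832° and longitude difference Δλ = -155.975°:
Haversine: a = sin²(Δφ/2) + cos φ₁ cos φ₂ sin²(Δλ/2) = 0.3610 + (0.4379)(0.9853)(0.9567) = 0.77382.
Central angle c = 2·arcsin(√a) = 2.15033 rad.
So the angular separation is 123.20°.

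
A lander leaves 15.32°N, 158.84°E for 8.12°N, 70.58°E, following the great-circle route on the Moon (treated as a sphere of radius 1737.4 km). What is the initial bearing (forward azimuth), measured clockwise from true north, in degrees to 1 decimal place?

277.4°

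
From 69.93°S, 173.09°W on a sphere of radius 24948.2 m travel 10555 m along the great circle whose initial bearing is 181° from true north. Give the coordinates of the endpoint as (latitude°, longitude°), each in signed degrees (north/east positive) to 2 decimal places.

Angular distance δ = d/R = 10555/24948.2 = 0.42308 rad; initial bearing θ = 3.1590 rad.
sin φ₂ = sin φ₁ cos δ + cos φ₁ sin δ cos θ = (-0.9393)(0.9118) + (0.3432)(0.4106)(-0.9998) = -0.9973, so φ₂ = -85.81°.
Δλ = atan2(sin θ sin δ cos φ₁, cos δ − sin φ₁ sin φ₂) = atan2(-0.0025, -0.0249) = -174.368°.
λ₂ = -173.090° − 174.368° = -347.46° → 12.54° after wrapping to (−180°, 180°].

-85.81°, 12.54°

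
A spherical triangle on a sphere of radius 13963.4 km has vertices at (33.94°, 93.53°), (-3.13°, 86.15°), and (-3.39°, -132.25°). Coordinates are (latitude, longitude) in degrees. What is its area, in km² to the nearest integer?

297281100 km²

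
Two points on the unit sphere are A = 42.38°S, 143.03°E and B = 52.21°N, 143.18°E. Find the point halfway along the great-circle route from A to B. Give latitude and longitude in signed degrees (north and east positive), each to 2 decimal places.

4.92°, 143.10°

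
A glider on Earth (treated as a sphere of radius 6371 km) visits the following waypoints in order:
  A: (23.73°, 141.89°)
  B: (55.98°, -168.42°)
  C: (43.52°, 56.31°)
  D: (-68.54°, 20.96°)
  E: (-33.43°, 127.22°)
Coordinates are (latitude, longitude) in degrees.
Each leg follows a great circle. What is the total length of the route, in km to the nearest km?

33552 km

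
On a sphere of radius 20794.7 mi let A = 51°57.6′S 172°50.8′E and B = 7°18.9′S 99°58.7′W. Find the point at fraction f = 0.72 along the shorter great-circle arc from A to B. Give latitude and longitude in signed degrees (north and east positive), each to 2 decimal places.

-24.98°, -115.56°

Central angle δ = 1.4400 rad. Interpolating on the sphere with fraction f = 0.72:
P = [sin((1−f)δ)·A + sin(fδ)·B] / sin δ = 0.3957·A + 0.8682·B in Cartesian coordinates,
giving P = (-0.3912, -0.8177, -0.4222), i.e. latitude -24.98°, longitude -115.56°.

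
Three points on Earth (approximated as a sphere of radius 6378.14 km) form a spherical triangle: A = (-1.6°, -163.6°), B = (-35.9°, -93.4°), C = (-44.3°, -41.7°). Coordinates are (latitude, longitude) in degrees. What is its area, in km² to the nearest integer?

8987059 km²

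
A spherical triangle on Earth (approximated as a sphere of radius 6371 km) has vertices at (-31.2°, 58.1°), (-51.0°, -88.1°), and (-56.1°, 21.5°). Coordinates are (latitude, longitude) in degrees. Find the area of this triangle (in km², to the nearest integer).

Side lengths (central angles): a = 1.0154, b = 0.6216, c = 1.6155 rad; semiperimeter s = 1.6262.
By l'Huilier's theorem, tan(E/4) = √[tan(s/2) tan((s−a)/2) tan((s−b)/2) tan((s−c)/2)], giving spherical excess E = 0.1251 rad.
Area = E·R² = 0.1251 × (6371)² ≈ 5078603 km².

5078603 km²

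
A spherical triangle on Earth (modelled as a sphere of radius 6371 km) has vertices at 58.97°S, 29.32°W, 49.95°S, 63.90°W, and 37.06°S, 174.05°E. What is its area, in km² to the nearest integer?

12894127 km²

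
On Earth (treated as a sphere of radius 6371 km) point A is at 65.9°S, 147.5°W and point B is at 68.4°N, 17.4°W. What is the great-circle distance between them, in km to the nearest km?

With latitudes φ₁ = -65.900°, φ₂ = 68.400° and longitude difference Δλ = 130.100°:
Haversine: a = sin²(Δφ/2) + cos φ₁ cos φ₂ sin²(Δλ/2) = 0.8492 + (0.4083)(0.3681)(0.8221) = 0.97278.
Central angle c = 2·arcsin(√a) = 2.81009 rad.
Distance = R·c = 6371 × 2.8101 ≈ 17903 km.

17903 km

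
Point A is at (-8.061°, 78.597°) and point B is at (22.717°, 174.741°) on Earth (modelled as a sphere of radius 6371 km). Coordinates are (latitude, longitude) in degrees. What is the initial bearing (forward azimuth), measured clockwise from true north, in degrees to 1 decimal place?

With φ₁ = -0.1407, φ₂ = 0.3965, Δλ = 1.6780 rad, the forward-azimuth formula gives
θ = atan2( sin Δλ cos φ₂ , cos φ₁ sin φ₂ − sin φ₁ cos φ₂ cos Δλ ) = atan2(0.9171, 0.3685) = 68.11°.
So the initial bearing is 68.1°.

68.1°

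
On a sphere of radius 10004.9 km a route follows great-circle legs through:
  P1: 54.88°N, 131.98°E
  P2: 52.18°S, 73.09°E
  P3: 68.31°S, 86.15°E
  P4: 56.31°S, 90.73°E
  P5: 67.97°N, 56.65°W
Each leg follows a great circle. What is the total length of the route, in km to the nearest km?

53834 km

Leg P1→P2: central angle 2.0532 rad, distance 20541.6 km.
Leg P2→P3: central angle 0.3019 rad, distance 3020.5 km.
Leg P3→P4: central angle 0.2126 rad, distance 2126.7 km.
Leg P4→P5: central angle 2.8131 rad, distance 28145.3 km.
Total: 20541.6 + 3020.5 + 2126.7 + 28145.3 ≈ 53834 km.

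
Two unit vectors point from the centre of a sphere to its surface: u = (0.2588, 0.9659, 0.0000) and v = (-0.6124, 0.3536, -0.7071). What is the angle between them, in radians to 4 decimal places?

u·v = 0.1831; |u| = 1.0000, |v| = 1.0000.
cos θ = (u·v)/(|u||v|) = 0.1831, so θ = 1.3867 rad.

1.3867 rad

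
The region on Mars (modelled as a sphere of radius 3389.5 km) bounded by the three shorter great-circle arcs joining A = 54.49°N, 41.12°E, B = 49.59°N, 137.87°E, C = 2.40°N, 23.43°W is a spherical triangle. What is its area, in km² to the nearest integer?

4364893 km²

Side lengths (central angles): a = 2.1915, b = 1.2834, c = 0.9575 rad; semiperimeter s = 2.2162.
By l'Huilier's theorem, tan(E/4) = √[tan(s/2) tan((s−a)/2) tan((s−b)/2) tan((s−c)/2)], giving spherical excess E = 0.3799 rad.
Area = E·R² = 0.3799 × (3389.5)² ≈ 4364893 km².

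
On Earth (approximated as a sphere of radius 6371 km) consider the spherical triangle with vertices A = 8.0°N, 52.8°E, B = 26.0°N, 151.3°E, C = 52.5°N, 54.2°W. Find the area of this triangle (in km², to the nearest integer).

Side lengths (central angles): a = 1.7174, b = 1.6367, c = 1.6414 rad; semiperimeter s = 2.4977.
By l'Huilier's theorem, tan(E/4) = √[tan(s/2) tan((s−a)/2) tan((s−b)/2) tan((s−c)/2)], giving spherical excess E = 1.8813 rad.
Area = E·R² = 1.8813 × (6371)² ≈ 76362757 km².

76362757 km²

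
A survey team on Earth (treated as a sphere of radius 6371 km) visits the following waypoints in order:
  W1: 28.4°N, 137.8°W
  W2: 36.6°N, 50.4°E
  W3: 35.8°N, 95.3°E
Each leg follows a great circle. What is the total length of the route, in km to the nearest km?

Leg W1→W2: central angle 1.9992 rad, distance 12736.8 km.
Leg W2→W3: central angle 0.6267 rad, distance 3992.4 km.
Total: 12736.8 + 3992.4 ≈ 16729 km.

16729 km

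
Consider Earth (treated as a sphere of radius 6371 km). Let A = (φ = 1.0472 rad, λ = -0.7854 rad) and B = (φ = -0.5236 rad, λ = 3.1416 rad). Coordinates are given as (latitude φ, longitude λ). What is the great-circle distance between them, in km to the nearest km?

Let φ₁ = 1.0472 rad, φ₂ = -0.5236 rad, and Δλ = -2.3562 rad.
cos c = sin φ₁ sin φ₂ + cos φ₁ cos φ₂ cos Δλ = (0.8660)(-0.5000) + (0.5000)(0.8660)(-0.7071) = -0.73920,
so c = arccos(-0.73920) = 2.40267 rad.
Distance = R·c = 6371 × 2.4027 ≈ 15307 km.

15307 km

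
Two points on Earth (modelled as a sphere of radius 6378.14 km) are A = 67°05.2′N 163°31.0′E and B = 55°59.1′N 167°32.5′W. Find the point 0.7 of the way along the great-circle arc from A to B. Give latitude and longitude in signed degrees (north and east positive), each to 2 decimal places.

59.89°, -174.10°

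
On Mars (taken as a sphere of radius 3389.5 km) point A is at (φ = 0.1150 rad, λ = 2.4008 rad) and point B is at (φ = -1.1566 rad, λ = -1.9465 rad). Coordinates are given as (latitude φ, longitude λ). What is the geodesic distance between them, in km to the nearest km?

6173 km

Let φ₁ = 0.1150 rad, φ₂ = -1.1566 rad, and Δλ = 1.9359 rad.
cos c = sin φ₁ sin φ₂ + cos φ₁ cos φ₂ cos Δλ = (0.1147)(-0.9154) + (0.9934)(0.4025)(-0.3570) = -0.24778,
so c = arccos(-0.24778) = 1.82119 rad.
Distance = R·c = 3389.5 × 1.8212 ≈ 6173 km.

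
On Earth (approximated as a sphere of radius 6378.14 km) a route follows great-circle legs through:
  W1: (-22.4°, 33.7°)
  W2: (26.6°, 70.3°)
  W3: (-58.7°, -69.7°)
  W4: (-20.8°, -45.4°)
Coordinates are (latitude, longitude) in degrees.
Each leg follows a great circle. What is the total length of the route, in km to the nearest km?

Leg W1→W2: central angle 1.0552 rad, distance 6730.2 km.
Leg W2→W3: central angle 2.4016 rad, distance 15317.4 km.
Leg W3→W4: central angle 0.7287 rad, distance 4647.6 km.
Total: 6730.2 + 15317.4 + 4647.6 ≈ 26695 km.

26695 km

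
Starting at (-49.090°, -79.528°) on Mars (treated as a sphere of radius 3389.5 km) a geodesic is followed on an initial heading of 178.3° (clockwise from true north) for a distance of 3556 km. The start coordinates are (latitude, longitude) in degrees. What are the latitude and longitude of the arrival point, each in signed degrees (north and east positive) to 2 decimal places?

-70.76°, 96.00°

Angular distance δ = d/R = 3556/3389.5 = 1.04912 rad; initial bearing θ = 3.1119 rad.
sin φ₂ = sin φ₁ cos δ + cos φ₁ sin δ cos θ = (-0.7557)(0.4983) + (0.6549)(0.8670)(-0.9996) = -0.9441, so φ₂ = -70.76°.
Δλ = atan2(sin θ sin δ cos φ₁, cos δ − sin φ₁ sin φ₂) = atan2(0.0168, -0.2152) = 175.524°.
λ₂ = -79.528° + 175.524° = 96.00°.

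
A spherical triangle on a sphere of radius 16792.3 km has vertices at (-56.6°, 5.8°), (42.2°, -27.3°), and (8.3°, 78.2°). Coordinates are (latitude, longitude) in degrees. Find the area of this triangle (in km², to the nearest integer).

523661616 km²

Side lengths (central angles): a = 1.6699, b = 1.5266, c = 1.7918 rad; semiperimeter s = 2.4941.
By l'Huilier's theorem, tan(E/4) = √[tan(s/2) tan((s−a)/2) tan((s−b)/2) tan((s−c)/2)], giving spherical excess E = 1.8571 rad.
Area = E·R² = 1.8571 × (16792.3)² ≈ 523661616 km².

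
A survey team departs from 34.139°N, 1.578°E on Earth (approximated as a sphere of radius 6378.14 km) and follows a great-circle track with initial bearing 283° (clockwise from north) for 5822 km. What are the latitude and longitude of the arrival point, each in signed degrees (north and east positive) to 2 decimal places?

Angular distance δ = d/R = 5822/6378.14 = 0.91281 rad; initial bearing θ = 4.9393 rad.
sin φ₂ = sin φ₁ cos δ + cos φ₁ sin δ cos θ = (0.5612)(0.6115) + (0.8277)(0.7912)(0.2250) = 0.4905, so φ₂ = 29.37°.
Δλ = atan2(sin θ sin δ cos φ₁, cos δ − sin φ₁ sin φ₂) = atan2(-0.6381, 0.3363) = -62.212°.
λ₂ = 1.578° − 62.212° = -60.63°.

29.37°, -60.63°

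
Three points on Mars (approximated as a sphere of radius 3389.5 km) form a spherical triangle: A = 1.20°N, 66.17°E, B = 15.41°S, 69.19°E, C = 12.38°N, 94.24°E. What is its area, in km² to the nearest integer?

896874 km²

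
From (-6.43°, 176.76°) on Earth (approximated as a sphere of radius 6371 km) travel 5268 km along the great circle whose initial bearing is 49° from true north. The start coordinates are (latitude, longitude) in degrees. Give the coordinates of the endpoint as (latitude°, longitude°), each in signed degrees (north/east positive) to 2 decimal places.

23.82°, -145.86°

Angular distance δ = d/R = 5268/6371 = 0.82687 rad; initial bearing θ = 0.8552 rad.
sin φ₂ = sin φ₁ cos δ + cos φ₁ sin δ cos θ = (-0.1120)(0.6772) + (0.9937)(0.7358)(0.6561) = 0.4039, so φ₂ = 23.82°.
Δλ = atan2(sin θ sin δ cos φ₁, cos δ − sin φ₁ sin φ₂) = atan2(0.5518, 0.7224) = 37.376°.
λ₂ = 176.760° + 37.376° = 214.14° → -145.86° after wrapping to (−180°, 180°].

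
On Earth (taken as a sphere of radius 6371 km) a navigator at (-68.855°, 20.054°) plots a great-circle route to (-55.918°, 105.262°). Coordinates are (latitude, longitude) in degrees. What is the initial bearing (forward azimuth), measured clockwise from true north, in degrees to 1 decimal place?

114.6°

Δλ = 85.208° = 1.4872 rad.
y = sin Δλ · cos φ₂ = (0.9965)(0.5604) = 0.5584
x = cos φ₁ sin φ₂ − sin φ₁ cos φ₂ cos Δλ = (0.3607)(-0.8282) − (-0.9327)(0.5604)(0.0835) = -0.2551
θ = atan2(y, x) = 114.55°, so the bearing is 114.6°.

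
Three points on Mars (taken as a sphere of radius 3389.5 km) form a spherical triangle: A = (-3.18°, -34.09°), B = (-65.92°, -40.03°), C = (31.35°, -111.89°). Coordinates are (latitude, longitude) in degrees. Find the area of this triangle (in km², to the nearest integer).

Side lengths (central angles): a = 1.9460, b = 1.4189, c = 1.0975 rad; semiperimeter s = 2.2312.
By l'Huilier's theorem, tan(E/4) = √[tan(s/2) tan((s−a)/2) tan((s−b)/2) tan((s−c)/2)], giving spherical excess E = 1.1045 rad.
Area = E·R² = 1.1045 × (3389.5)² ≈ 12688771 km².

12688771 km²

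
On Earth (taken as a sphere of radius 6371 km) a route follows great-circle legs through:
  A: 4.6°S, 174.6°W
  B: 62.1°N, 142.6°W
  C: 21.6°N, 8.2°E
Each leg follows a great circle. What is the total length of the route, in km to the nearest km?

18255 km

Leg A→B: central angle 1.2401 rad, distance 7900.9 km.
Leg B→C: central angle 1.6253 rad, distance 10354.6 km.
Total: 7900.9 + 10354.6 ≈ 18255 km.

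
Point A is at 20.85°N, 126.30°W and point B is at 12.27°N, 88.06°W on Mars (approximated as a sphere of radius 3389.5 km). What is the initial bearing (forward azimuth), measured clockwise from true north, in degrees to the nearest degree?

97°

Δλ = 38.240° = 0.6674 rad.
y = sin Δλ · cos φ₂ = (0.6190)(0.9772) = 0.6048
x = cos φ₁ sin φ₂ − sin φ₁ cos φ₂ cos Δλ = (0.9345)(0.2125) − (0.3559)(0.9772)(0.7854) = -0.0746
θ = atan2(y, x) = 97.03°, so the bearing is 97°.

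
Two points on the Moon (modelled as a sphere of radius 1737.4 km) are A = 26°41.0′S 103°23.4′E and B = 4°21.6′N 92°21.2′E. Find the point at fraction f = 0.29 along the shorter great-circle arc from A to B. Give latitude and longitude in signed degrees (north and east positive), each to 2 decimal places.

-17.73°, 99.88°

The central angle between A and B is δ = 0.5730 rad.
With f = 0.29, the slerp weights are sin((1−f)δ)/sin δ = 0.7299 and sin(fδ)/sin δ = 0.3051.
Weighted sum of the unit vectors: (0.7299)·(-0.2069,0.8692,-0.4491) + (0.3051)·(-0.0409,0.9963,0.0760) = (-0.1635, 0.9384, -0.3046).
Converting back: φ = atan2(z, √(x²+y²)) = -17.73°, λ = atan2(y, x) = 99.88°.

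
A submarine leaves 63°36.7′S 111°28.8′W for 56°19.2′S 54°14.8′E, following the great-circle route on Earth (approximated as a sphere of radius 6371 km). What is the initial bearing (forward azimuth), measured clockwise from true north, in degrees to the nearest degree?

171°

With φ₁ = -1.1102, φ₂ = -0.9830, Δλ = 2.8925 rad, the forward-azimuth formula gives
θ = atan2( sin Δλ cos φ₂ , cos φ₁ sin φ₂ − sin φ₁ cos φ₂ cos Δλ ) = atan2(0.1367, -0.8513) = 170.88°.
So the initial bearing is 171°.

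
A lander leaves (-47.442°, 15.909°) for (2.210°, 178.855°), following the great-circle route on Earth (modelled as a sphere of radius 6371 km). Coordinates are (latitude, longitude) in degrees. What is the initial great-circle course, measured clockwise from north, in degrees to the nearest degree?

Δλ = 162.946° = 2.8439 rad.
y = sin Δλ · cos φ₂ = (0.2933)(0.9993) = 0.2931
x = cos φ₁ sin φ₂ − sin φ₁ cos φ₂ cos Δλ = (0.6763)(0.0386) − (-0.7366)(0.9993)(-0.9560) = -0.6776
θ = atan2(y, x) = 156.61°, so the bearing is 157°.

157°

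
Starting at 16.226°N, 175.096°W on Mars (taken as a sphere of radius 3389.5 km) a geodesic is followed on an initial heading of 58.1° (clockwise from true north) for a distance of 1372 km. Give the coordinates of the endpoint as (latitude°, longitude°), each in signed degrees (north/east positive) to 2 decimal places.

Angular distance δ = d/R = 1372/3389.5 = 0.40478 rad; initial bearing θ = 1.0140 rad.
sin φ₂ = sin φ₁ cos δ + cos φ₁ sin δ cos θ = (0.2794)(0.9192) + (0.9602)(0.3938)(0.5284) = 0.4567, so φ₂ = 27.17°.
Δλ = atan2(sin θ sin δ cos φ₁, cos δ − sin φ₁ sin φ₂) = atan2(0.3210, 0.7916) = 22.075°.
λ₂ = -175.096° + 22.075° = -153.02°.

27.17°, -153.02°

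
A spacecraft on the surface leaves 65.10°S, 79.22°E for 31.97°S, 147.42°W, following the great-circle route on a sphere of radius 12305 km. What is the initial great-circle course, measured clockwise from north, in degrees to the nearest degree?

Δλ = 133.360° = 2.3276 rad.
y = sin Δλ · cos φ₂ = (0.7271)(0.8483) = 0.6168
x = cos φ₁ sin φ₂ − sin φ₁ cos φ₂ cos Δλ = (0.4210)(-0.5295) − (-0.9070)(0.8483)(-0.6866) = -0.7512
θ = atan2(y, x) = 140.61°, so the bearing is 141°.

141°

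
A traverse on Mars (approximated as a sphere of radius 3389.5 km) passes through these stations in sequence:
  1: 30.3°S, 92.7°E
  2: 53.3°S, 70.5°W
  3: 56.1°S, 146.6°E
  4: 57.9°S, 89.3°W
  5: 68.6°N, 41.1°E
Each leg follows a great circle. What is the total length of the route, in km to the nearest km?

Leg 1→2: central angle 1.6604 rad, distance 5627.8 km.
Leg 2→3: central angle 1.1597 rad, distance 3930.7 km.
Leg 3→4: central angle 1.0040 rad, distance 3403.0 km.
Leg 4→5: central angle 2.7248 rad, distance 9235.7 km.
Total: 5627.8 + 3930.7 + 3403.0 + 9235.7 ≈ 22197 km.

22197 km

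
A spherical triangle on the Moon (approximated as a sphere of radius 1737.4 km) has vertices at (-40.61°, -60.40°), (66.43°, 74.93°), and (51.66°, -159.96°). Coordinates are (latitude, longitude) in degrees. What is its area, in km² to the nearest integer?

7292473 km²

Side lengths (central angles): a = 0.9567, b = 2.2003, c = 2.5192 rad; semiperimeter s = 2.8381.
By l'Huilier's theorem, tan(E/4) = √[tan(s/2) tan((s−a)/2) tan((s−b)/2) tan((s−c)/2)], giving spherical excess E = 2.4159 rad.
Area = E·R² = 2.4159 × (1737.4)² ≈ 7292473 km².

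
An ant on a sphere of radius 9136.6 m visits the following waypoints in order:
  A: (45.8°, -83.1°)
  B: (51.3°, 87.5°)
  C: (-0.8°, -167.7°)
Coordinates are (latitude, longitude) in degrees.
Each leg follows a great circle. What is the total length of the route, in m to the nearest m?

Leg A→B: central angle 1.4410 rad, distance 13165.6 m.
Leg B→C: central angle 1.7422 rad, distance 15918.1 m.
Total: 13165.6 + 15918.1 ≈ 29084 m.

29084 m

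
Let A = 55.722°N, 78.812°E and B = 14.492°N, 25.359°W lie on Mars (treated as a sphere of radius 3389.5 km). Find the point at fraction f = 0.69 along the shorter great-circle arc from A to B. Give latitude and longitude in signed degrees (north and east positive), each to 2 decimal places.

Central angle δ = 1.4974 rad. Interpolating on the sphere with fraction f = 0.69:
P = [sin((1−f)δ)·A + sin(fδ)·B] / sin δ = 0.4489·A + 0.8613·B in Cartesian coordinates,
giving P = (0.8026, -0.1091, 0.5865), i.e. latitude 35.91°, longitude -7.74°.

35.91°, -7.74°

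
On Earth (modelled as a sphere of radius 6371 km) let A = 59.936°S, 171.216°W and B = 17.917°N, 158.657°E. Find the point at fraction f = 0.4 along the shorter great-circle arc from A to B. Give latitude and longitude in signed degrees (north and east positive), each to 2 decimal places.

The central angle between A and B is δ = 1.4242 rad.
With f = 0.4, the slerp weights are sin((1−f)δ)/sin δ = 0.7624 and sin(fδ)/sin δ = 0.5452.
Weighted sum of the unit vectors: (0.7624)·(-0.4951,-0.0765,-0.8655) + (0.5452)·(-0.8862,0.3463,0.3076) = (-0.8607, 0.1305, -0.4921).
Converting back: φ = atan2(z, √(x²+y²)) = -29.48°, λ = atan2(y, x) = 171.38°.

-29.48°, 171.38°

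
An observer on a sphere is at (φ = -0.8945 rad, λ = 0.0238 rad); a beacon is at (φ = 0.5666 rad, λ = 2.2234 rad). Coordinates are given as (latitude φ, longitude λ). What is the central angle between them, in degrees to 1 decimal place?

136.8°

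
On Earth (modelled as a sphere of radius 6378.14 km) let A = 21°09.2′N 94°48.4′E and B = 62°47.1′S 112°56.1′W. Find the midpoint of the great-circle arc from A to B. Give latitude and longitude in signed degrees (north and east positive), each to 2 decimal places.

The central angle between A and B is δ = 2.3440 rad.
With f = 0.5, the slerp weights are sin((1−f)δ)/sin δ = 1.2876 and sin(fδ)/sin δ = 1.2876.
Weighted sum of the unit vectors: (1.2876)·(-0.0781,0.9293,0.3609) + (1.2876)·(-0.1782,-0.4212,-0.8893) = (-0.3301, 0.6543, -0.6804).
Converting back: φ = atan2(z, √(x²+y²)) = -42.87°, λ = atan2(y, x) = 116.77°.

-42.87°, 116.77°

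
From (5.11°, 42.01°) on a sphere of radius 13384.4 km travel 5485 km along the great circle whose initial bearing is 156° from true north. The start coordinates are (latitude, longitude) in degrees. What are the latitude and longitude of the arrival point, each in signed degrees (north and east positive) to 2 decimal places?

-16.31°, 51.73°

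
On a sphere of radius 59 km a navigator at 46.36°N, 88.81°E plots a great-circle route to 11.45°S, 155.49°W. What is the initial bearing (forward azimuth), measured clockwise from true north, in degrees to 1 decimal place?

79.1°

Δλ = 115.700° = 2.0193 rad.
y = sin Δλ · cos φ₂ = (0.9011)(0.9801) = 0.8831
x = cos φ₁ sin φ₂ − sin φ₁ cos φ₂ cos Δλ = (0.6901)(-0.1985) − (0.7237)(0.9801)(-0.4337) = 0.1706
θ = atan2(y, x) = 79.07°, so the bearing is 79.1°.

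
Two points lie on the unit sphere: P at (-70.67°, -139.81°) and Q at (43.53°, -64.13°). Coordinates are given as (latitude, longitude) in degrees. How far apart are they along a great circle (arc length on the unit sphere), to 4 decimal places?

2.2025

With latitudes φ₁ = -70.670°, φ₂ = 43.530° and longitude difference Δλ = 75.680°:
cos c = sin φ₁ sin φ₂ + cos φ₁ cos φ₂ cos Δλ = (-0.9436)(0.6887) + (0.3310)(0.7250)(0.2473) = -0.59055,
so c = arccos(-0.59055) = 2.20254 rad.
On the unit sphere the arc length equals the central angle: 2.2025.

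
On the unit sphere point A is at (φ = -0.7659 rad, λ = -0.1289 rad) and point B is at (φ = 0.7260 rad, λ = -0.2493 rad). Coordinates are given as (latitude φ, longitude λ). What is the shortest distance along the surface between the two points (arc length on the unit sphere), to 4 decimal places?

Let φ₁ = -0.7659 rad, φ₂ = 0.7260 rad, and Δλ = -0.1204 rad.
cos c = sin φ₁ sin φ₂ + cos φ₁ cos φ₂ cos Δλ = (-0.6932)(0.6639) + (0.7208)(0.7478)(0.9928) = 0.07491,
so c = arccos(0.07491) = 1.49581 rad.
On the unit sphere the arc length equals the central angle: 1.4958.

1.4958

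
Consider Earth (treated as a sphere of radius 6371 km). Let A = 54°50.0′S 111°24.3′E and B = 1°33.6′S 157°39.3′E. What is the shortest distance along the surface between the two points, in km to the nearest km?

In radians: φ₁ = -0.9570, φ₂ = -0.0272, Δλ = 46.250° = 0.8072 rad.
Haversine: a = sin²(Δφ/2) + cos φ₁ cos φ₂ sin²(Δλ/2) = 0.2010 + (0.5760)(0.9996)(0.1542) = 0.28981.
Central angle c = 2·arcsin(√a) = 1.13692 rad.
Distance = R·c = 6371 × 1.1369 ≈ 7243 km.

7243 km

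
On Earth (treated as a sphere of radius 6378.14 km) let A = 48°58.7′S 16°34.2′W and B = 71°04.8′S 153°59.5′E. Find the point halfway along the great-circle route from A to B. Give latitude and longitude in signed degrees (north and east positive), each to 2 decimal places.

The central angle between A and B is δ = 1.0428 rad.
With f = 0.5, the slerp weights are sin((1−f)δ)/sin δ = 0.5766 and sin(fδ)/sin δ = 0.5766.
Weighted sum of the unit vectors: (0.5766)·(0.6291,-0.1872,-0.7545) + (0.5766)·(-0.2914,0.1422,-0.9460) = (0.1947, -0.0259, -0.9805).
Converting back: φ = atan2(z, √(x²+y²)) = -78.67°, λ = atan2(y, x) = -7.59°.

-78.67°, -7.59°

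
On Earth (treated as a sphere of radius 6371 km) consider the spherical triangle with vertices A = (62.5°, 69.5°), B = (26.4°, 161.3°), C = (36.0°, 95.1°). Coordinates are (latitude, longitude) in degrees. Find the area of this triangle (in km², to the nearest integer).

12026393 km²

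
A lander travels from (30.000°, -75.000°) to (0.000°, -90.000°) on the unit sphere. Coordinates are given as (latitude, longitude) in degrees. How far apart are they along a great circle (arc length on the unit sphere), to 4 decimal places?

0.5799

Let φ₁ = 0.5236 rad, φ₂ = 0.0000 rad, and Δλ = -0.2618 rad.
Haversine: a = sin²(Δφ/2) + cos φ₁ cos φ₂ sin²(Δλ/2) = 0.0670 + (0.8660)(1.0000)(0.0170) = 0.08174.
Central angle c = 2·arcsin(√a) = 0.57990 rad.
On the unit sphere the arc length equals the central angle: 0.5799.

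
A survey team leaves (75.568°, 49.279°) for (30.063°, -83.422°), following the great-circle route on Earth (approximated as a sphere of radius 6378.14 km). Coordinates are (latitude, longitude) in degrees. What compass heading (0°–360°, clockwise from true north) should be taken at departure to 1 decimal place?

317.5°

Δλ = -132.701° = -2.3161 rad.
y = sin Δλ · cos φ₂ = (-0.7349)(0.8655) = -0.6360
x = cos φ₁ sin φ₂ − sin φ₁ cos φ₂ cos Δλ = (0.2492)(0.5010) − (0.9684)(0.8655)(-0.6782) = 0.6933
θ = atan2(y, x) = -42.53°; adding 360° gives 317.5°.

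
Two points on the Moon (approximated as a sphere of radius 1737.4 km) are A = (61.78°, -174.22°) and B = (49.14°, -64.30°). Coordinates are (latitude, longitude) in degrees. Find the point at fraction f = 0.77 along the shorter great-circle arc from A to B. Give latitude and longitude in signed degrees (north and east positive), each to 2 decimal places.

59.33°, -77.84°

Central angle δ = 0.9752 rad. Interpolating on the sphere with fraction f = 0.77:
P = [sin((1−f)δ)·A + sin(fδ)·B] / sin δ = 0.2687·A + 0.8242·B in Cartesian coordinates,
giving P = (0.1074, -0.4987, 0.8601), i.e. latitude 59.33°, longitude -77.84°.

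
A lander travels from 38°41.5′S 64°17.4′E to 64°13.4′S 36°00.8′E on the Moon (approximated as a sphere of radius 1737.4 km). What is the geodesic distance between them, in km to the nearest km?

Let φ₁ = -0.6753 rad, φ₂ = -1.1209 rad, and Δλ = -0.4935 rad.
cos c = sin φ₁ sin φ₂ + cos φ₁ cos φ₂ cos Δλ = (-0.6251)(-0.9005) + (0.7805)(0.4349)(0.8807) = 0.86184,
so c = arccos(0.86184) = 0.53190 rad.
Distance = R·c = 1737.4 × 0.5319 ≈ 924 km.

924 km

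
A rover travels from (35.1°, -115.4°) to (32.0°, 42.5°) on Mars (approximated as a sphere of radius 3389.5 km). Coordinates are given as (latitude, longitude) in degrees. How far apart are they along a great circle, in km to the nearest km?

Let φ₁ = 0.6126 rad, φ₂ = 0.5585 rad, and Δλ = 2.7559 rad.
Haversine: a = sin²(Δφ/2) + cos φ₁ cos φ₂ sin²(Δλ/2) = 0.0007 + (0.8181)(0.8480)(0.9633) = 0.66907.
Central angle c = 2·arcsin(√a) = 1.91574 rad.
Distance = R·c = 3389.5 × 1.9157 ≈ 6493 km.

6493 km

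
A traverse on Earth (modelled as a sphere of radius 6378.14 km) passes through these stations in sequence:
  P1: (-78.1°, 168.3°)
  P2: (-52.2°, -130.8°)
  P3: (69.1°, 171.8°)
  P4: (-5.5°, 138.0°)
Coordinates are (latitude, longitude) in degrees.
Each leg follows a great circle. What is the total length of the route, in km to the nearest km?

26706 km

Leg P1→P2: central angle 0.5833 rad, distance 3720.5 km.
Leg P2→P3: central angle 2.2400 rad, distance 14287.1 km.
Leg P3→P4: central angle 1.3638 rad, distance 8698.4 km.
Total: 3720.5 + 14287.1 + 8698.4 ≈ 26706 km.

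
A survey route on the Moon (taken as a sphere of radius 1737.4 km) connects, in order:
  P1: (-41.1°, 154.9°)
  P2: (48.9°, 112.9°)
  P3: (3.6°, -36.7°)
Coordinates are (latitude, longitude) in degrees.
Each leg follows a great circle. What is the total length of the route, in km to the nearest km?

6627 km

Leg P1→P2: central angle 1.6984 rad, distance 2950.8 km.
Leg P2→P3: central angle 2.1160 rad, distance 3676.3 km.
Total: 2950.8 + 3676.3 ≈ 6627 km.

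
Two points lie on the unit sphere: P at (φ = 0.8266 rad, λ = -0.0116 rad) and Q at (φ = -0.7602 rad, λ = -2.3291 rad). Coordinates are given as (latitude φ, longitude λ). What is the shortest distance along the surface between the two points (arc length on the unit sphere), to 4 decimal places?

2.5687

In radians: φ₁ = 0.8266, φ₂ = -0.7602, Δλ = -132.783° = -2.3175 rad.
Haversine: a = sin²(Δφ/2) + cos φ₁ cos φ₂ sin²(Δλ/2) = 0.5080 + (0.6774)(0.7247)(0.8396) = 0.92016.
Central angle c = 2·arcsin(√a) = 2.56868 rad.
On the unit sphere the arc length equals the central angle: 2.5687.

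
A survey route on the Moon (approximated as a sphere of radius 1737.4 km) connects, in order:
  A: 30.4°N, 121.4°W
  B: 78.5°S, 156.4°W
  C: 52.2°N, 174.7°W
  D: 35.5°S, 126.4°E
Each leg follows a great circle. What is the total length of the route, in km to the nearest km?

10418 km

Leg A→B: central angle 1.9337 rad, distance 3359.7 km.
Leg B→C: central angle 2.2893 rad, distance 3977.5 km.
Leg C→D: central angle 1.7733 rad, distance 3080.9 km.
Total: 3359.7 + 3977.5 + 3080.9 ≈ 10418 km.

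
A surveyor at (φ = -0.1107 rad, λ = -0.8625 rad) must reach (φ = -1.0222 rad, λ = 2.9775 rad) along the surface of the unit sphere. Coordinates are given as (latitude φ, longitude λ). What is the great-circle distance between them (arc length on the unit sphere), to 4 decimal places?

1.8783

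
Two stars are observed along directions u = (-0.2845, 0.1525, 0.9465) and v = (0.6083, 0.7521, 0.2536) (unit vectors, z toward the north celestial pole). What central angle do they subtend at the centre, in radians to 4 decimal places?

u·v = 0.1817; |u| = 1.0000, |v| = 1.0000.
cos θ = (u·v)/(|u||v|) = 0.1817, so θ = 1.3881 rad.

1.3881 rad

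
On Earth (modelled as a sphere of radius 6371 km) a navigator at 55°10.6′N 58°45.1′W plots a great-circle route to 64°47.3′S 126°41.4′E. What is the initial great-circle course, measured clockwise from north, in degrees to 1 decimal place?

Δλ = -174.558° = -3.0466 rad.
y = sin Δλ · cos φ₂ = (-0.0948)(0.4260) = -0.0404
x = cos φ₁ sin φ₂ − sin φ₁ cos φ₂ cos Δλ = (0.5710)(-0.9047) − (0.8209)(0.4260)(-0.9955) = -0.1685
θ = atan2(y, x) = -166.52°; adding 360° gives 193.5°.

193.5°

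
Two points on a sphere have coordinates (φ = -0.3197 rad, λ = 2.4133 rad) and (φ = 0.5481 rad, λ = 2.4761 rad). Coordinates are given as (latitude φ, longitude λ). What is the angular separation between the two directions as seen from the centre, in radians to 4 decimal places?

0.8699 rad

Let φ₁ = -0.3197 rad, φ₂ = 0.5481 rad, and Δλ = 0.0628 rad.
cos c = sin φ₁ sin φ₂ + cos φ₁ cos φ₂ cos Δλ = (-0.3143)(0.5211) + (0.9493)(0.8535)(0.9980) = 0.64491,
so c = arccos(0.64491) = 0.86989 rad.
So the angular separation is 0.8699 rad.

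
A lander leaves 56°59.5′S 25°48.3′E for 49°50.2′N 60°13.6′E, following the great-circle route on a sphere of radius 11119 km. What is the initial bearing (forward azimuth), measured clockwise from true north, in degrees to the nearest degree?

Δλ = 34.422° = 0.6008 rad.
y = sin Δλ · cos φ₂ = (0.5653)(0.6450) = 0.3646
x = cos φ₁ sin φ₂ − sin φ₁ cos φ₂ cos Δλ = (0.5448)(0.7642) − (-0.8386)(0.6450)(0.8249) = 0.8625
θ = atan2(y, x) = 22.91°, so the bearing is 23°.

23°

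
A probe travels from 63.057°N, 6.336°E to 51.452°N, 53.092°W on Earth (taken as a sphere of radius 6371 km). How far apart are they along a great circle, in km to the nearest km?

3644 km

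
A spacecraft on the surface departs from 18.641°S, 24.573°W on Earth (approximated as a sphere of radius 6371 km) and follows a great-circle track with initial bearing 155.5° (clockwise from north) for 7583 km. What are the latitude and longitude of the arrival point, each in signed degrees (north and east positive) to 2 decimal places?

Angular distance δ = d/R = 7583/6371 = 1.19024 rad; initial bearing θ = 2.7140 rad.
sin φ₂ = sin φ₁ cos δ + cos φ₁ sin δ cos θ = (-0.3196)(0.3714) + (0.9475)(0.9285)(-0.9100) = -0.9193, so φ₂ = -66.82°.
Δλ = atan2(sin θ sin δ cos φ₁, cos δ − sin φ₁ sin φ₂) = atan2(0.3648, 0.0776) = 77.991°.
λ₂ = -24.573° + 77.991° = 53.42°.

-66.82°, 53.42°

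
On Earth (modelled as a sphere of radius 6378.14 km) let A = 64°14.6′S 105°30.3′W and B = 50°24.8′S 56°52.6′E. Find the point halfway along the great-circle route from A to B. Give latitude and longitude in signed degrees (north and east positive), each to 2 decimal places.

-81.19°, 26.35°

Central angle δ = 1.1261 rad. Interpolating on the sphere with fraction f = 0.5:
P = [sin((1−f)δ)·A + sin(fδ)·B] / sin δ = 0.5913·A + 0.5913·B in Cartesian coordinates,
giving P = (0.1372, 0.0680, -0.9882), i.e. latitude -81.19°, longitude 26.35°.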